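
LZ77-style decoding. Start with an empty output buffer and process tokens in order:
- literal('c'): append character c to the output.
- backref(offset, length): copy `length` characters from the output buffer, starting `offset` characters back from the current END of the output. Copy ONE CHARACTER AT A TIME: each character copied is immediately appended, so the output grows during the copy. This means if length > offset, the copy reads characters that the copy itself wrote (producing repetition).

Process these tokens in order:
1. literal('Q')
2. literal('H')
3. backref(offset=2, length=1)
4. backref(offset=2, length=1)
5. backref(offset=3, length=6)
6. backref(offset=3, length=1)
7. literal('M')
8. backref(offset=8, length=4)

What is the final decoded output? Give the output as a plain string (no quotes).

Token 1: literal('Q'). Output: "Q"
Token 2: literal('H'). Output: "QH"
Token 3: backref(off=2, len=1). Copied 'Q' from pos 0. Output: "QHQ"
Token 4: backref(off=2, len=1). Copied 'H' from pos 1. Output: "QHQH"
Token 5: backref(off=3, len=6) (overlapping!). Copied 'HQHHQH' from pos 1. Output: "QHQHHQHHQH"
Token 6: backref(off=3, len=1). Copied 'H' from pos 7. Output: "QHQHHQHHQHH"
Token 7: literal('M'). Output: "QHQHHQHHQHHM"
Token 8: backref(off=8, len=4). Copied 'HQHH' from pos 4. Output: "QHQHHQHHQHHMHQHH"

Answer: QHQHHQHHQHHMHQHH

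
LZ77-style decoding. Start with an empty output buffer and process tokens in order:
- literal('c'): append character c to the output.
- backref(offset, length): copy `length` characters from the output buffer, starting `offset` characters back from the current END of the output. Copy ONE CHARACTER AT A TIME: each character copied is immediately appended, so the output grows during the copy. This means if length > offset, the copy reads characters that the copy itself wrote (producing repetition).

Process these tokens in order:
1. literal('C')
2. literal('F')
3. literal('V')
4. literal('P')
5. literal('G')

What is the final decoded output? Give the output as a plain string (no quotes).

Answer: CFVPG

Derivation:
Token 1: literal('C'). Output: "C"
Token 2: literal('F'). Output: "CF"
Token 3: literal('V'). Output: "CFV"
Token 4: literal('P'). Output: "CFVP"
Token 5: literal('G'). Output: "CFVPG"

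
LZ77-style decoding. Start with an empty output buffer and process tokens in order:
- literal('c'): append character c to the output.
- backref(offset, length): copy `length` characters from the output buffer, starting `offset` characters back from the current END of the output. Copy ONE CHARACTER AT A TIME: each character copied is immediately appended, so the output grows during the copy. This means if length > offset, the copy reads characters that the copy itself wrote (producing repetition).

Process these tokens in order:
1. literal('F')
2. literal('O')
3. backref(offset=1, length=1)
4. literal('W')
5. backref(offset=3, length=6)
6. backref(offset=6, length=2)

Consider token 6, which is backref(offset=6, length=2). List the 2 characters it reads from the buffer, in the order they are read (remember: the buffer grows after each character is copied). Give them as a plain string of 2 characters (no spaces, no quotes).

Token 1: literal('F'). Output: "F"
Token 2: literal('O'). Output: "FO"
Token 3: backref(off=1, len=1). Copied 'O' from pos 1. Output: "FOO"
Token 4: literal('W'). Output: "FOOW"
Token 5: backref(off=3, len=6) (overlapping!). Copied 'OOWOOW' from pos 1. Output: "FOOWOOWOOW"
Token 6: backref(off=6, len=2). Buffer before: "FOOWOOWOOW" (len 10)
  byte 1: read out[4]='O', append. Buffer now: "FOOWOOWOOWO"
  byte 2: read out[5]='O', append. Buffer now: "FOOWOOWOOWOO"

Answer: OO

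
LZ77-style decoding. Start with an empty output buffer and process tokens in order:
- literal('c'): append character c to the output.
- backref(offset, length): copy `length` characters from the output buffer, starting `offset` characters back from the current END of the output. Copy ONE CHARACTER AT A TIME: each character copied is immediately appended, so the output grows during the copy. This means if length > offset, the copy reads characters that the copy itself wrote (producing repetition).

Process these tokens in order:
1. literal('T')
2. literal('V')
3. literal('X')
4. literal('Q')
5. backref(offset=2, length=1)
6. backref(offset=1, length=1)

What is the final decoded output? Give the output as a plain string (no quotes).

Answer: TVXQXX

Derivation:
Token 1: literal('T'). Output: "T"
Token 2: literal('V'). Output: "TV"
Token 3: literal('X'). Output: "TVX"
Token 4: literal('Q'). Output: "TVXQ"
Token 5: backref(off=2, len=1). Copied 'X' from pos 2. Output: "TVXQX"
Token 6: backref(off=1, len=1). Copied 'X' from pos 4. Output: "TVXQXX"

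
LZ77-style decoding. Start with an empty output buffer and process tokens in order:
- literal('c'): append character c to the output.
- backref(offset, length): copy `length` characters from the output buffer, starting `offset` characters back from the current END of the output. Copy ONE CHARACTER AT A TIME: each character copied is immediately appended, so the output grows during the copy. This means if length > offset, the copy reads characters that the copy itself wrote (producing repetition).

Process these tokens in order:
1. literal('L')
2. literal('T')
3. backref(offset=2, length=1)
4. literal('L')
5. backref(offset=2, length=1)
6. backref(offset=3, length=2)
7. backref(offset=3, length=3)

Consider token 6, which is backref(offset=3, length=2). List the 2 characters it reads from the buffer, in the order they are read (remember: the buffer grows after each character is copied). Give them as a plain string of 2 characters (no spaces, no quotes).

Answer: LL

Derivation:
Token 1: literal('L'). Output: "L"
Token 2: literal('T'). Output: "LT"
Token 3: backref(off=2, len=1). Copied 'L' from pos 0. Output: "LTL"
Token 4: literal('L'). Output: "LTLL"
Token 5: backref(off=2, len=1). Copied 'L' from pos 2. Output: "LTLLL"
Token 6: backref(off=3, len=2). Buffer before: "LTLLL" (len 5)
  byte 1: read out[2]='L', append. Buffer now: "LTLLLL"
  byte 2: read out[3]='L', append. Buffer now: "LTLLLLL"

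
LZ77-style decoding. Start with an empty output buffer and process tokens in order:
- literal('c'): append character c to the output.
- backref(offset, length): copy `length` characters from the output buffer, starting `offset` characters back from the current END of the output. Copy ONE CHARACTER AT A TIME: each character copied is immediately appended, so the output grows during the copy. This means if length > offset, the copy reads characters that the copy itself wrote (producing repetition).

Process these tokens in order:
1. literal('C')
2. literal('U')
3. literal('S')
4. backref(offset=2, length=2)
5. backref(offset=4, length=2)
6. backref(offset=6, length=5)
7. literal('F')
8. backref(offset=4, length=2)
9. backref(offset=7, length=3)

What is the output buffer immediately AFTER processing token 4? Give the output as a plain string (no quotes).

Token 1: literal('C'). Output: "C"
Token 2: literal('U'). Output: "CU"
Token 3: literal('S'). Output: "CUS"
Token 4: backref(off=2, len=2). Copied 'US' from pos 1. Output: "CUSUS"

Answer: CUSUS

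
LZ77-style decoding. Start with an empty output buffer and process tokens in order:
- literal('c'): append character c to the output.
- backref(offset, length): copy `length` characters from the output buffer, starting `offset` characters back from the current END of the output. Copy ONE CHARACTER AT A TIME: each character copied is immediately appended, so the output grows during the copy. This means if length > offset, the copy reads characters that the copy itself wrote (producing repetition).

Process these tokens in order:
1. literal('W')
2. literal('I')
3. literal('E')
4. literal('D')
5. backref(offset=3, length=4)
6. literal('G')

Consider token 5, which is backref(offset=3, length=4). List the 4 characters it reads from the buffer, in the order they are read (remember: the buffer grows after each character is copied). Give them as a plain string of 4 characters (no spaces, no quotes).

Token 1: literal('W'). Output: "W"
Token 2: literal('I'). Output: "WI"
Token 3: literal('E'). Output: "WIE"
Token 4: literal('D'). Output: "WIED"
Token 5: backref(off=3, len=4). Buffer before: "WIED" (len 4)
  byte 1: read out[1]='I', append. Buffer now: "WIEDI"
  byte 2: read out[2]='E', append. Buffer now: "WIEDIE"
  byte 3: read out[3]='D', append. Buffer now: "WIEDIED"
  byte 4: read out[4]='I', append. Buffer now: "WIEDIEDI"

Answer: IEDI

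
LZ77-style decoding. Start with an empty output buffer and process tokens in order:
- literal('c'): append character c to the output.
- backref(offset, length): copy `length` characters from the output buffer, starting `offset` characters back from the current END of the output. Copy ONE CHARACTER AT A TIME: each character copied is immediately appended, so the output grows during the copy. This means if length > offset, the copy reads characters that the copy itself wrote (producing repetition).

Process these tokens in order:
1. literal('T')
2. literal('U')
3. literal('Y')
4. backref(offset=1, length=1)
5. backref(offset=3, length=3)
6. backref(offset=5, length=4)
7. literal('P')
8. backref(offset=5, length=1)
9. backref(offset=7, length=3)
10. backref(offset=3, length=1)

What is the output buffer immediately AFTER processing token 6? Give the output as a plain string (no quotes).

Answer: TUYYUYYYYUY

Derivation:
Token 1: literal('T'). Output: "T"
Token 2: literal('U'). Output: "TU"
Token 3: literal('Y'). Output: "TUY"
Token 4: backref(off=1, len=1). Copied 'Y' from pos 2. Output: "TUYY"
Token 5: backref(off=3, len=3). Copied 'UYY' from pos 1. Output: "TUYYUYY"
Token 6: backref(off=5, len=4). Copied 'YYUY' from pos 2. Output: "TUYYUYYYYUY"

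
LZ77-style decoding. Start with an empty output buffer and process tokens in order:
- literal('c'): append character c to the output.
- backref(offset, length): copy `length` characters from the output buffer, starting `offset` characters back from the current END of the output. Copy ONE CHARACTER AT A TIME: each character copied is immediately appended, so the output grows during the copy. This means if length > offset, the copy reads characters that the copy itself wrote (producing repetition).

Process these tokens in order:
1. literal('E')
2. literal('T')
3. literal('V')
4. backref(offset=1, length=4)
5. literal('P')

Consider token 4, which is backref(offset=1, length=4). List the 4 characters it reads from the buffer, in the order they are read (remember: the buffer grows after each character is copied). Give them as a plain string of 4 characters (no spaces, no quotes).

Token 1: literal('E'). Output: "E"
Token 2: literal('T'). Output: "ET"
Token 3: literal('V'). Output: "ETV"
Token 4: backref(off=1, len=4). Buffer before: "ETV" (len 3)
  byte 1: read out[2]='V', append. Buffer now: "ETVV"
  byte 2: read out[3]='V', append. Buffer now: "ETVVV"
  byte 3: read out[4]='V', append. Buffer now: "ETVVVV"
  byte 4: read out[5]='V', append. Buffer now: "ETVVVVV"

Answer: VVVV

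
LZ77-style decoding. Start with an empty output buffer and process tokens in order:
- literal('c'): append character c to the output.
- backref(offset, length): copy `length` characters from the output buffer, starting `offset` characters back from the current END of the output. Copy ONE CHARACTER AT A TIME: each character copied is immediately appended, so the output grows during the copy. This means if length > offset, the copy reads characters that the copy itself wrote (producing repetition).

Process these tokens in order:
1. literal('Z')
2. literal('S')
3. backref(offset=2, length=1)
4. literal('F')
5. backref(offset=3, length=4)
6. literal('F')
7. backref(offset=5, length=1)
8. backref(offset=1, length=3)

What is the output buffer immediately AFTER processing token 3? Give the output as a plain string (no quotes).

Token 1: literal('Z'). Output: "Z"
Token 2: literal('S'). Output: "ZS"
Token 3: backref(off=2, len=1). Copied 'Z' from pos 0. Output: "ZSZ"

Answer: ZSZ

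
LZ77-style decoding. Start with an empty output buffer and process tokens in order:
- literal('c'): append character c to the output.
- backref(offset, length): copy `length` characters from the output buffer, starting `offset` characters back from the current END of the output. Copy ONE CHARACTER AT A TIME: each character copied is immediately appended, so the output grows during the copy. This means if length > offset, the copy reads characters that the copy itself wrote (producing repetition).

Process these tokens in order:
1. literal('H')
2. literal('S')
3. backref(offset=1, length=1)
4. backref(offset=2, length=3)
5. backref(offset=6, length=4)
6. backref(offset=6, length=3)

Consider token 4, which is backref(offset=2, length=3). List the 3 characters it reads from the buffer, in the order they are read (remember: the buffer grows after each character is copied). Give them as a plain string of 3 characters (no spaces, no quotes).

Token 1: literal('H'). Output: "H"
Token 2: literal('S'). Output: "HS"
Token 3: backref(off=1, len=1). Copied 'S' from pos 1. Output: "HSS"
Token 4: backref(off=2, len=3). Buffer before: "HSS" (len 3)
  byte 1: read out[1]='S', append. Buffer now: "HSSS"
  byte 2: read out[2]='S', append. Buffer now: "HSSSS"
  byte 3: read out[3]='S', append. Buffer now: "HSSSSS"

Answer: SSS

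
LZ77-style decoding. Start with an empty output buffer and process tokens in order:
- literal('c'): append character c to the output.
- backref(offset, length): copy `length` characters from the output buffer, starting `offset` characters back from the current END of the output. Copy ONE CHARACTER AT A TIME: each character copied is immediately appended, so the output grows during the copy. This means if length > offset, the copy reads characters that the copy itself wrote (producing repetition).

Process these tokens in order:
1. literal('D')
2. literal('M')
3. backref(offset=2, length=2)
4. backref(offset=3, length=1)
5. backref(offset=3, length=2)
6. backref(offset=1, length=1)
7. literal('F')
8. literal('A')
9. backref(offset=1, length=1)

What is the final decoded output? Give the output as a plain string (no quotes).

Token 1: literal('D'). Output: "D"
Token 2: literal('M'). Output: "DM"
Token 3: backref(off=2, len=2). Copied 'DM' from pos 0. Output: "DMDM"
Token 4: backref(off=3, len=1). Copied 'M' from pos 1. Output: "DMDMM"
Token 5: backref(off=3, len=2). Copied 'DM' from pos 2. Output: "DMDMMDM"
Token 6: backref(off=1, len=1). Copied 'M' from pos 6. Output: "DMDMMDMM"
Token 7: literal('F'). Output: "DMDMMDMMF"
Token 8: literal('A'). Output: "DMDMMDMMFA"
Token 9: backref(off=1, len=1). Copied 'A' from pos 9. Output: "DMDMMDMMFAA"

Answer: DMDMMDMMFAA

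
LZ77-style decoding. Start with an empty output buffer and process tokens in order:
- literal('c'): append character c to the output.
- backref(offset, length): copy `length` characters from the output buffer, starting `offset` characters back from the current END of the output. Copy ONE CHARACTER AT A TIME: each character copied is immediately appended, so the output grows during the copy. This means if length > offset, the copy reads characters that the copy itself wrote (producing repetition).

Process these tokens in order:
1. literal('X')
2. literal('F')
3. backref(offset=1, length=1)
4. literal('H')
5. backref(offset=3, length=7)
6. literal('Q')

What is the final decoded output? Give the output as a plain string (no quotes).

Answer: XFFHFFHFFHFQ

Derivation:
Token 1: literal('X'). Output: "X"
Token 2: literal('F'). Output: "XF"
Token 3: backref(off=1, len=1). Copied 'F' from pos 1. Output: "XFF"
Token 4: literal('H'). Output: "XFFH"
Token 5: backref(off=3, len=7) (overlapping!). Copied 'FFHFFHF' from pos 1. Output: "XFFHFFHFFHF"
Token 6: literal('Q'). Output: "XFFHFFHFFHFQ"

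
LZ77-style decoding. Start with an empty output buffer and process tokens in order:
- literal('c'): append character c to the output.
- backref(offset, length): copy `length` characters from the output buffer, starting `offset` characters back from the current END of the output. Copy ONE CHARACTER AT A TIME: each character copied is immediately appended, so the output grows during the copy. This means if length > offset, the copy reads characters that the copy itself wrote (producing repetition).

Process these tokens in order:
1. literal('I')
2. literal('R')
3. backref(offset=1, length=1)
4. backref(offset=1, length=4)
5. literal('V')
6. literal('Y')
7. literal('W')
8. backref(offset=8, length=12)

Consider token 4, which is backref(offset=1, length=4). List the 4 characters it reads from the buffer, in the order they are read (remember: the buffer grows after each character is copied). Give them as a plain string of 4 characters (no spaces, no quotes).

Token 1: literal('I'). Output: "I"
Token 2: literal('R'). Output: "IR"
Token 3: backref(off=1, len=1). Copied 'R' from pos 1. Output: "IRR"
Token 4: backref(off=1, len=4). Buffer before: "IRR" (len 3)
  byte 1: read out[2]='R', append. Buffer now: "IRRR"
  byte 2: read out[3]='R', append. Buffer now: "IRRRR"
  byte 3: read out[4]='R', append. Buffer now: "IRRRRR"
  byte 4: read out[5]='R', append. Buffer now: "IRRRRRR"

Answer: RRRR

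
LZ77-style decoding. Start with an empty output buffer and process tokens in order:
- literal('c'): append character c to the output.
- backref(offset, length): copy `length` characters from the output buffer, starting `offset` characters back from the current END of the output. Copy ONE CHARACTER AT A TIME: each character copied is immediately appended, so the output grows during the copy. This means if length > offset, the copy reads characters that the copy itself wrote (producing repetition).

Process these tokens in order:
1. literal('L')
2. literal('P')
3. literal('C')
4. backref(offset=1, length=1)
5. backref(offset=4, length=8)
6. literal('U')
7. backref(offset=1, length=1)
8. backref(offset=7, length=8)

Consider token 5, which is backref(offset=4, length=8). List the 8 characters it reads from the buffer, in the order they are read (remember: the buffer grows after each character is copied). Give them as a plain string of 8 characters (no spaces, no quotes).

Answer: LPCCLPCC

Derivation:
Token 1: literal('L'). Output: "L"
Token 2: literal('P'). Output: "LP"
Token 3: literal('C'). Output: "LPC"
Token 4: backref(off=1, len=1). Copied 'C' from pos 2. Output: "LPCC"
Token 5: backref(off=4, len=8). Buffer before: "LPCC" (len 4)
  byte 1: read out[0]='L', append. Buffer now: "LPCCL"
  byte 2: read out[1]='P', append. Buffer now: "LPCCLP"
  byte 3: read out[2]='C', append. Buffer now: "LPCCLPC"
  byte 4: read out[3]='C', append. Buffer now: "LPCCLPCC"
  byte 5: read out[4]='L', append. Buffer now: "LPCCLPCCL"
  byte 6: read out[5]='P', append. Buffer now: "LPCCLPCCLP"
  byte 7: read out[6]='C', append. Buffer now: "LPCCLPCCLPC"
  byte 8: read out[7]='C', append. Buffer now: "LPCCLPCCLPCC"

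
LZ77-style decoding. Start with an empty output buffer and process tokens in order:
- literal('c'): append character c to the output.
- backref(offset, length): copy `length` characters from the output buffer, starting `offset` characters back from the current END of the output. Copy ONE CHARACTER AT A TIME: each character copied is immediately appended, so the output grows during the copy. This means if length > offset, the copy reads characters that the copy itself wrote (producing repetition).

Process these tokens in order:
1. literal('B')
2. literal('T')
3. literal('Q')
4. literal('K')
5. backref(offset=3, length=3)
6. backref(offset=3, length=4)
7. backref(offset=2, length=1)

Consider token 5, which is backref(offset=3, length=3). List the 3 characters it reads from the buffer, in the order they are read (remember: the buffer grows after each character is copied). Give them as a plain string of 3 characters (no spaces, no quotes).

Answer: TQK

Derivation:
Token 1: literal('B'). Output: "B"
Token 2: literal('T'). Output: "BT"
Token 3: literal('Q'). Output: "BTQ"
Token 4: literal('K'). Output: "BTQK"
Token 5: backref(off=3, len=3). Buffer before: "BTQK" (len 4)
  byte 1: read out[1]='T', append. Buffer now: "BTQKT"
  byte 2: read out[2]='Q', append. Buffer now: "BTQKTQ"
  byte 3: read out[3]='K', append. Buffer now: "BTQKTQK"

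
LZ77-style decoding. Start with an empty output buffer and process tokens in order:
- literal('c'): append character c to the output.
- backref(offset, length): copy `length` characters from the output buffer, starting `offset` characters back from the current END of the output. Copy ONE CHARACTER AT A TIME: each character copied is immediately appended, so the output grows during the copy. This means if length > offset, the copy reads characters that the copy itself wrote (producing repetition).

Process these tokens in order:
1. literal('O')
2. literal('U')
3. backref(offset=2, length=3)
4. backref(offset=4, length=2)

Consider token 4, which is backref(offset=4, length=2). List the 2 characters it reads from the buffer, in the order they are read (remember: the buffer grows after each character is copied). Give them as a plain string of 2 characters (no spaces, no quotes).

Answer: UO

Derivation:
Token 1: literal('O'). Output: "O"
Token 2: literal('U'). Output: "OU"
Token 3: backref(off=2, len=3) (overlapping!). Copied 'OUO' from pos 0. Output: "OUOUO"
Token 4: backref(off=4, len=2). Buffer before: "OUOUO" (len 5)
  byte 1: read out[1]='U', append. Buffer now: "OUOUOU"
  byte 2: read out[2]='O', append. Buffer now: "OUOUOUO"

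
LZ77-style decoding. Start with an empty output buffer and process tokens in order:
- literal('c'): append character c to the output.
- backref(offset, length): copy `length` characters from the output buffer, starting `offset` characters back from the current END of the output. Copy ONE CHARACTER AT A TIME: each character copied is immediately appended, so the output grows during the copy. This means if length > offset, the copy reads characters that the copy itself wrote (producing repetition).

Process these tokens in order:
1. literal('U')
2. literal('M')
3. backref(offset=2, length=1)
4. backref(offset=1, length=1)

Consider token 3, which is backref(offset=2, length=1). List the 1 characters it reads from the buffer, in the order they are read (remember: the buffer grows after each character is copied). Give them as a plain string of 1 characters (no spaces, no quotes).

Answer: U

Derivation:
Token 1: literal('U'). Output: "U"
Token 2: literal('M'). Output: "UM"
Token 3: backref(off=2, len=1). Buffer before: "UM" (len 2)
  byte 1: read out[0]='U', append. Buffer now: "UMU"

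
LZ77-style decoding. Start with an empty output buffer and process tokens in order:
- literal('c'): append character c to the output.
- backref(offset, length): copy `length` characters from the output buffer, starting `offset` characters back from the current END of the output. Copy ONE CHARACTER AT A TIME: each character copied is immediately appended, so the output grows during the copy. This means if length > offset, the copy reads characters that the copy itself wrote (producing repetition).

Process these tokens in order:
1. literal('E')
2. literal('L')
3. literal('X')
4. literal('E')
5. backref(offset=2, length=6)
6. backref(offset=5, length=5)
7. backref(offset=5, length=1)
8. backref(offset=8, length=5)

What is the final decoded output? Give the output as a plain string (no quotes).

Token 1: literal('E'). Output: "E"
Token 2: literal('L'). Output: "EL"
Token 3: literal('X'). Output: "ELX"
Token 4: literal('E'). Output: "ELXE"
Token 5: backref(off=2, len=6) (overlapping!). Copied 'XEXEXE' from pos 2. Output: "ELXEXEXEXE"
Token 6: backref(off=5, len=5). Copied 'EXEXE' from pos 5. Output: "ELXEXEXEXEEXEXE"
Token 7: backref(off=5, len=1). Copied 'E' from pos 10. Output: "ELXEXEXEXEEXEXEE"
Token 8: backref(off=8, len=5). Copied 'XEEXE' from pos 8. Output: "ELXEXEXEXEEXEXEEXEEXE"

Answer: ELXEXEXEXEEXEXEEXEEXE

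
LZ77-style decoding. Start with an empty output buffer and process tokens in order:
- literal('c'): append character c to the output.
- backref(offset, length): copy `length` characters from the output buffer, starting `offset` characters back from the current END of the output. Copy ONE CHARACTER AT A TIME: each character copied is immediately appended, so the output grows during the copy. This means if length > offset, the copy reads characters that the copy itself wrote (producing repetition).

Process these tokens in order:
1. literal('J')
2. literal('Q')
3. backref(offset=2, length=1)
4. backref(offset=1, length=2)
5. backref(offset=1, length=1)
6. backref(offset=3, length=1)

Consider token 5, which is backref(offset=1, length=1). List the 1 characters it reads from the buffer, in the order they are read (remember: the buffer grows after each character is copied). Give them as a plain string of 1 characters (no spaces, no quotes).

Answer: J

Derivation:
Token 1: literal('J'). Output: "J"
Token 2: literal('Q'). Output: "JQ"
Token 3: backref(off=2, len=1). Copied 'J' from pos 0. Output: "JQJ"
Token 4: backref(off=1, len=2) (overlapping!). Copied 'JJ' from pos 2. Output: "JQJJJ"
Token 5: backref(off=1, len=1). Buffer before: "JQJJJ" (len 5)
  byte 1: read out[4]='J', append. Buffer now: "JQJJJJ"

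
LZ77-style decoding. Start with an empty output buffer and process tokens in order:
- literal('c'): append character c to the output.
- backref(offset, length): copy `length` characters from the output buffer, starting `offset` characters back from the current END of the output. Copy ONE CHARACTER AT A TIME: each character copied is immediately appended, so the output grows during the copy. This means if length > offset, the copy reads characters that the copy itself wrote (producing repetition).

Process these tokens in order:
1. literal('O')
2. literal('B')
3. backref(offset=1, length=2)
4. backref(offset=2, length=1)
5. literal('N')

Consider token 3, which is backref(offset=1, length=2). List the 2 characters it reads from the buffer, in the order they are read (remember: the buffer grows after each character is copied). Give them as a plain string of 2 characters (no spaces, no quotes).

Token 1: literal('O'). Output: "O"
Token 2: literal('B'). Output: "OB"
Token 3: backref(off=1, len=2). Buffer before: "OB" (len 2)
  byte 1: read out[1]='B', append. Buffer now: "OBB"
  byte 2: read out[2]='B', append. Buffer now: "OBBB"

Answer: BB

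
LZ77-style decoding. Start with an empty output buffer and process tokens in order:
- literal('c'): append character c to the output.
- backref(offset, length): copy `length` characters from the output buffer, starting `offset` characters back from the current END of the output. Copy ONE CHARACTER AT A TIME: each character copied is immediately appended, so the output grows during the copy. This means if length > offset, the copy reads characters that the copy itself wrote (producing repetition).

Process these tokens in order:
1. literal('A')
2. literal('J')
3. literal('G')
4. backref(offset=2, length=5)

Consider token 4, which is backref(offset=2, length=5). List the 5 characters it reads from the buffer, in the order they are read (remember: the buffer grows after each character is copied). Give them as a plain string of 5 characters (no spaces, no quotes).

Answer: JGJGJ

Derivation:
Token 1: literal('A'). Output: "A"
Token 2: literal('J'). Output: "AJ"
Token 3: literal('G'). Output: "AJG"
Token 4: backref(off=2, len=5). Buffer before: "AJG" (len 3)
  byte 1: read out[1]='J', append. Buffer now: "AJGJ"
  byte 2: read out[2]='G', append. Buffer now: "AJGJG"
  byte 3: read out[3]='J', append. Buffer now: "AJGJGJ"
  byte 4: read out[4]='G', append. Buffer now: "AJGJGJG"
  byte 5: read out[5]='J', append. Buffer now: "AJGJGJGJ"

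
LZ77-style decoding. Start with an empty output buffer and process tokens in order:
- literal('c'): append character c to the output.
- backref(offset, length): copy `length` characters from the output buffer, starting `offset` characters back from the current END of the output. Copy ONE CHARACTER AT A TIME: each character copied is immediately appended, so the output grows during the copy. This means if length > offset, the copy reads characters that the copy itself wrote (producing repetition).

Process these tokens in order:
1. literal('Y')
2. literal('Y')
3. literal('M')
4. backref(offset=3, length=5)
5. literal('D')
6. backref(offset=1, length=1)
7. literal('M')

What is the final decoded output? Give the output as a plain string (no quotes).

Answer: YYMYYMYYDDM

Derivation:
Token 1: literal('Y'). Output: "Y"
Token 2: literal('Y'). Output: "YY"
Token 3: literal('M'). Output: "YYM"
Token 4: backref(off=3, len=5) (overlapping!). Copied 'YYMYY' from pos 0. Output: "YYMYYMYY"
Token 5: literal('D'). Output: "YYMYYMYYD"
Token 6: backref(off=1, len=1). Copied 'D' from pos 8. Output: "YYMYYMYYDD"
Token 7: literal('M'). Output: "YYMYYMYYDDM"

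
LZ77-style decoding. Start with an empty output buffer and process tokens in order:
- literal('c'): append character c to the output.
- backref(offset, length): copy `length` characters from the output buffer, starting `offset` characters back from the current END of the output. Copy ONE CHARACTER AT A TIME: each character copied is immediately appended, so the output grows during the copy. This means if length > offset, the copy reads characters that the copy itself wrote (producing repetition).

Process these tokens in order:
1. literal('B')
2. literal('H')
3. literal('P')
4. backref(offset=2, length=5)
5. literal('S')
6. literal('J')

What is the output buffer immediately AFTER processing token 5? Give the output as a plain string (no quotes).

Answer: BHPHPHPHS

Derivation:
Token 1: literal('B'). Output: "B"
Token 2: literal('H'). Output: "BH"
Token 3: literal('P'). Output: "BHP"
Token 4: backref(off=2, len=5) (overlapping!). Copied 'HPHPH' from pos 1. Output: "BHPHPHPH"
Token 5: literal('S'). Output: "BHPHPHPHS"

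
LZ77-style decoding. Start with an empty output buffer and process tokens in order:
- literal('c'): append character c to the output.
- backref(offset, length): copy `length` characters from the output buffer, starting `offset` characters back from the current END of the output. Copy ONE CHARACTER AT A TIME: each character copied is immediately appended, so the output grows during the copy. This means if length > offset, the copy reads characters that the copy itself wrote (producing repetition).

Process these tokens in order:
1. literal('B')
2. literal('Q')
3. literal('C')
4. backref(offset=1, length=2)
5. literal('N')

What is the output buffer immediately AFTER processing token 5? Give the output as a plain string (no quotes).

Answer: BQCCCN

Derivation:
Token 1: literal('B'). Output: "B"
Token 2: literal('Q'). Output: "BQ"
Token 3: literal('C'). Output: "BQC"
Token 4: backref(off=1, len=2) (overlapping!). Copied 'CC' from pos 2. Output: "BQCCC"
Token 5: literal('N'). Output: "BQCCCN"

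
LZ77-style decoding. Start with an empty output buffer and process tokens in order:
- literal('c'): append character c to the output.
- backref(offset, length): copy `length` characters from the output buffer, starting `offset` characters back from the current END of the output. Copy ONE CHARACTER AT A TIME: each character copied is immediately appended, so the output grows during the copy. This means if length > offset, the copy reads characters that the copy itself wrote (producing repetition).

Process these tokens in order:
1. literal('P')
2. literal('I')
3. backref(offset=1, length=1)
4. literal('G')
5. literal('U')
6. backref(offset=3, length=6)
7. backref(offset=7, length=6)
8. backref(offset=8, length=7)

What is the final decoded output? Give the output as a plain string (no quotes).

Token 1: literal('P'). Output: "P"
Token 2: literal('I'). Output: "PI"
Token 3: backref(off=1, len=1). Copied 'I' from pos 1. Output: "PII"
Token 4: literal('G'). Output: "PIIG"
Token 5: literal('U'). Output: "PIIGU"
Token 6: backref(off=3, len=6) (overlapping!). Copied 'IGUIGU' from pos 2. Output: "PIIGUIGUIGU"
Token 7: backref(off=7, len=6). Copied 'UIGUIG' from pos 4. Output: "PIIGUIGUIGUUIGUIG"
Token 8: backref(off=8, len=7). Copied 'GUUIGUI' from pos 9. Output: "PIIGUIGUIGUUIGUIGGUUIGUI"

Answer: PIIGUIGUIGUUIGUIGGUUIGUI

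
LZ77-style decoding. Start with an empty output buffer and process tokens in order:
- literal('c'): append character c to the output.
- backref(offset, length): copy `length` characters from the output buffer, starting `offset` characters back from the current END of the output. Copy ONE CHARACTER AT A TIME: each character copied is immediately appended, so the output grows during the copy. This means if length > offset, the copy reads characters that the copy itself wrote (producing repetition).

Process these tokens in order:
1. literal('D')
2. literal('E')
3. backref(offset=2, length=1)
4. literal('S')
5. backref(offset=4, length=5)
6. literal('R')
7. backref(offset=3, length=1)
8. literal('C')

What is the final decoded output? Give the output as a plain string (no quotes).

Token 1: literal('D'). Output: "D"
Token 2: literal('E'). Output: "DE"
Token 3: backref(off=2, len=1). Copied 'D' from pos 0. Output: "DED"
Token 4: literal('S'). Output: "DEDS"
Token 5: backref(off=4, len=5) (overlapping!). Copied 'DEDSD' from pos 0. Output: "DEDSDEDSD"
Token 6: literal('R'). Output: "DEDSDEDSDR"
Token 7: backref(off=3, len=1). Copied 'S' from pos 7. Output: "DEDSDEDSDRS"
Token 8: literal('C'). Output: "DEDSDEDSDRSC"

Answer: DEDSDEDSDRSC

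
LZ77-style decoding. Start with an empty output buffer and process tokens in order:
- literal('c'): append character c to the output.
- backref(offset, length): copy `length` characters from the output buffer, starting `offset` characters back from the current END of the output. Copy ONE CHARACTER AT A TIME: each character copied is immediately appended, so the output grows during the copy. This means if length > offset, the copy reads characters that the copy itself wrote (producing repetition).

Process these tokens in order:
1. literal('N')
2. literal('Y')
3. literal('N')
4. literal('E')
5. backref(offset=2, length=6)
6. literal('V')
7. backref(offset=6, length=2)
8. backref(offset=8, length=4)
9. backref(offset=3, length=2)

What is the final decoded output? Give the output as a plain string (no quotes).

Token 1: literal('N'). Output: "N"
Token 2: literal('Y'). Output: "NY"
Token 3: literal('N'). Output: "NYN"
Token 4: literal('E'). Output: "NYNE"
Token 5: backref(off=2, len=6) (overlapping!). Copied 'NENENE' from pos 2. Output: "NYNENENENE"
Token 6: literal('V'). Output: "NYNENENENEV"
Token 7: backref(off=6, len=2). Copied 'EN' from pos 5. Output: "NYNENENENEVEN"
Token 8: backref(off=8, len=4). Copied 'ENEN' from pos 5. Output: "NYNENENENEVENENEN"
Token 9: backref(off=3, len=2). Copied 'NE' from pos 14. Output: "NYNENENENEVENENENNE"

Answer: NYNENENENEVENENENNE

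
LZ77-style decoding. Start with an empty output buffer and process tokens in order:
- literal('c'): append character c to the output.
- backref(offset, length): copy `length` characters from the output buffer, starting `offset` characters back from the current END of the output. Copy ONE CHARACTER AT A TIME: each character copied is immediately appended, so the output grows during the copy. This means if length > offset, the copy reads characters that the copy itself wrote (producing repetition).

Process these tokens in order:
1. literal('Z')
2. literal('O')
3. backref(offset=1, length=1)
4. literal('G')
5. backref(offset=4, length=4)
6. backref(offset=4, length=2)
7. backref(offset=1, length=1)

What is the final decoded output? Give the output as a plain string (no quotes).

Answer: ZOOGZOOGZOO

Derivation:
Token 1: literal('Z'). Output: "Z"
Token 2: literal('O'). Output: "ZO"
Token 3: backref(off=1, len=1). Copied 'O' from pos 1. Output: "ZOO"
Token 4: literal('G'). Output: "ZOOG"
Token 5: backref(off=4, len=4). Copied 'ZOOG' from pos 0. Output: "ZOOGZOOG"
Token 6: backref(off=4, len=2). Copied 'ZO' from pos 4. Output: "ZOOGZOOGZO"
Token 7: backref(off=1, len=1). Copied 'O' from pos 9. Output: "ZOOGZOOGZOO"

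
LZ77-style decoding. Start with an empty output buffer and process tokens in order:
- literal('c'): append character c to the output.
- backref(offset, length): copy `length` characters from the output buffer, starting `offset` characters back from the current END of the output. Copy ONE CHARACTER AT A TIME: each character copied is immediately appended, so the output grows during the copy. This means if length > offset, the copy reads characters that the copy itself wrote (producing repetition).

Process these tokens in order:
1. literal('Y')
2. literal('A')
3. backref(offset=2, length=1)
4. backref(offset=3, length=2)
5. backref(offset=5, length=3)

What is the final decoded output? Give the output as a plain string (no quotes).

Token 1: literal('Y'). Output: "Y"
Token 2: literal('A'). Output: "YA"
Token 3: backref(off=2, len=1). Copied 'Y' from pos 0. Output: "YAY"
Token 4: backref(off=3, len=2). Copied 'YA' from pos 0. Output: "YAYYA"
Token 5: backref(off=5, len=3). Copied 'YAY' from pos 0. Output: "YAYYAYAY"

Answer: YAYYAYAY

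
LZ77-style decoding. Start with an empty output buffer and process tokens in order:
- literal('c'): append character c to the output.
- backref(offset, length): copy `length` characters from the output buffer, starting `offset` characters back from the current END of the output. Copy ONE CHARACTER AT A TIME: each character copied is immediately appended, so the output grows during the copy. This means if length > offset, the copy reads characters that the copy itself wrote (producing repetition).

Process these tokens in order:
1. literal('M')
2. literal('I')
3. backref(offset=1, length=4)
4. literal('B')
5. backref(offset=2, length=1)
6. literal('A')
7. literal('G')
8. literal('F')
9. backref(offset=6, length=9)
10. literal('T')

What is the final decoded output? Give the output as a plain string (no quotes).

Token 1: literal('M'). Output: "M"
Token 2: literal('I'). Output: "MI"
Token 3: backref(off=1, len=4) (overlapping!). Copied 'IIII' from pos 1. Output: "MIIIII"
Token 4: literal('B'). Output: "MIIIIIB"
Token 5: backref(off=2, len=1). Copied 'I' from pos 5. Output: "MIIIIIBI"
Token 6: literal('A'). Output: "MIIIIIBIA"
Token 7: literal('G'). Output: "MIIIIIBIAG"
Token 8: literal('F'). Output: "MIIIIIBIAGF"
Token 9: backref(off=6, len=9) (overlapping!). Copied 'IBIAGFIBI' from pos 5. Output: "MIIIIIBIAGFIBIAGFIBI"
Token 10: literal('T'). Output: "MIIIIIBIAGFIBIAGFIBIT"

Answer: MIIIIIBIAGFIBIAGFIBIT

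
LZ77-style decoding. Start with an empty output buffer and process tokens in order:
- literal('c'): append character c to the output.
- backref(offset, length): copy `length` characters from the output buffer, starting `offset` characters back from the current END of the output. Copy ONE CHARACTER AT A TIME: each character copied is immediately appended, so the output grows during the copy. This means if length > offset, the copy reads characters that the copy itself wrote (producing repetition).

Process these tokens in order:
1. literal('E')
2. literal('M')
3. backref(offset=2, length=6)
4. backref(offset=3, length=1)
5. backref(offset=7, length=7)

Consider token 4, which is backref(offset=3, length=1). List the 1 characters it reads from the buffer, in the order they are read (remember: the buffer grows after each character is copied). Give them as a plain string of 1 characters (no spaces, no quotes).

Token 1: literal('E'). Output: "E"
Token 2: literal('M'). Output: "EM"
Token 3: backref(off=2, len=6) (overlapping!). Copied 'EMEMEM' from pos 0. Output: "EMEMEMEM"
Token 4: backref(off=3, len=1). Buffer before: "EMEMEMEM" (len 8)
  byte 1: read out[5]='M', append. Buffer now: "EMEMEMEMM"

Answer: M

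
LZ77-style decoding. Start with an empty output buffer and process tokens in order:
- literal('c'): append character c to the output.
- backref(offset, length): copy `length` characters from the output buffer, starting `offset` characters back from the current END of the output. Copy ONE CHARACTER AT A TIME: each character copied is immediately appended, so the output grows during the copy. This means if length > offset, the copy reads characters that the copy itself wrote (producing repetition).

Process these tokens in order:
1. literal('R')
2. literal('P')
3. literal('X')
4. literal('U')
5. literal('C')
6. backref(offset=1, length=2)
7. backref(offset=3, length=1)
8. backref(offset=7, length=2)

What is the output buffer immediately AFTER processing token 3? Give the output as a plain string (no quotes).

Token 1: literal('R'). Output: "R"
Token 2: literal('P'). Output: "RP"
Token 3: literal('X'). Output: "RPX"

Answer: RPX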